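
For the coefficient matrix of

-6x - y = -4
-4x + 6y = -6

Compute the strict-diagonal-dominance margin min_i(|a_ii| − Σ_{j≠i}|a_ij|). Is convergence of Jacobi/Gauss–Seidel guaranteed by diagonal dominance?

2

row 1: |-6| − (1) = 5
row 2: |6| − (4) = 2
minimum over rows = 2 → strictly diagonally dominant (convergence guaranteed)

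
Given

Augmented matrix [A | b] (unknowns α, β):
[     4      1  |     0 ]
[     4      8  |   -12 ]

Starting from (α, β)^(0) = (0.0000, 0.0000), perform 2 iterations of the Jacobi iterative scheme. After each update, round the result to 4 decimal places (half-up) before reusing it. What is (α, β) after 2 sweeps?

Iteration 1:
  α = (0 - (1)·0.0000) / (4) = 0.0000
  β = (-12 - (4)·0.0000) / (8) = -1.5000
Iteration 2:
  α = (0 - (1)·-1.5000) / (4) = 0.3750
  β = (-12 - (4)·0.0000) / (8) = -1.5000

(0.3750, -1.5000)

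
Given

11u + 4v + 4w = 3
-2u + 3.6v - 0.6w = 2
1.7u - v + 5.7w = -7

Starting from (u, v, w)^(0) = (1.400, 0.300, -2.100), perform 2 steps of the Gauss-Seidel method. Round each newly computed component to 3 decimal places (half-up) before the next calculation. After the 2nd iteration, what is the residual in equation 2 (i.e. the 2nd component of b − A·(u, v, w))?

0.064

Iteration 1:
  u = (3 - (4)·0.300 - (4)·-2.100) / (11) = 0.927
  v = (2 - (-2)·0.927 - (-0.6)·-2.100) / (3.6) = 0.721
  w = (-7 - (1.7)·0.927 - (-1)·0.721) / (5.7) = -1.378
Iteration 2:
  u = (3 - (4)·0.721 - (4)·-1.378) / (11) = 0.512
  v = (2 - (-2)·0.512 - (-0.6)·-1.378) / (3.6) = 0.610
  w = (-7 - (1.7)·0.512 - (-1)·0.610) / (5.7) = -1.274
Residual b − A·x = (0.024, 0.064, 0.001)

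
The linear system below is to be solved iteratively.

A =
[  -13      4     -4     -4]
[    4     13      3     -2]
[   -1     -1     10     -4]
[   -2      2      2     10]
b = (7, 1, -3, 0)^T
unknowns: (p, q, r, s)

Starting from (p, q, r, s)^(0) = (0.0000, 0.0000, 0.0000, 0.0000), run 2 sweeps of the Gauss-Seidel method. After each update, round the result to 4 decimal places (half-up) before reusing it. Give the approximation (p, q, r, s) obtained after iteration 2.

(-0.3346, 0.2420, -0.3454, -0.0462)

Iteration 1:
  p = (7 - (4)·0.0000 - (-4)·0.0000 - (-4)·0.0000) / (-13) = -0.5385
  q = (1 - (4)·-0.5385 - (3)·0.0000 - (-2)·0.0000) / (13) = 0.2426
  r = (-3 - (-1)·-0.5385 - (-1)·0.2426 - (-4)·0.0000) / (10) = -0.3296
  s = (0 - (-2)·-0.5385 - (2)·0.2426 - (2)·-0.3296) / (10) = -0.0903
Iteration 2:
  p = (7 - (4)·0.2426 - (-4)·-0.3296 - (-4)·-0.0903) / (-13) = -0.3346
  q = (1 - (4)·-0.3346 - (3)·-0.3296 - (-2)·-0.0903) / (13) = 0.2420
  r = (-3 - (-1)·-0.3346 - (-1)·0.2420 - (-4)·-0.0903) / (10) = -0.3454
  s = (0 - (-2)·-0.3346 - (2)·0.2420 - (2)·-0.3454) / (10) = -0.0462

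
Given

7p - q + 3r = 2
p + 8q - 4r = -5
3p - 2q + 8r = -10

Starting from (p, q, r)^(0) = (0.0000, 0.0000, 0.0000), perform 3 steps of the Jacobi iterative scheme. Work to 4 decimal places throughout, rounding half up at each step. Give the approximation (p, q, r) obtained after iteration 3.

(0.7506, -1.4732, -1.8460)

Iteration 1:
  p = (2 - (-1)·0.0000 - (3)·0.0000) / (7) = 0.2857
  q = (-5 - (1)·0.0000 - (-4)·0.0000) / (8) = -0.6250
  r = (-10 - (3)·0.0000 - (-2)·0.0000) / (8) = -1.2500
Iteration 2:
  p = (2 - (-1)·-0.6250 - (3)·-1.2500) / (7) = 0.7321
  q = (-5 - (1)·0.2857 - (-4)·-1.2500) / (8) = -1.2857
  r = (-10 - (3)·0.2857 - (-2)·-0.6250) / (8) = -1.5134
Iteration 3:
  p = (2 - (-1)·-1.2857 - (3)·-1.5134) / (7) = 0.7506
  q = (-5 - (1)·0.7321 - (-4)·-1.5134) / (8) = -1.4732
  r = (-10 - (3)·0.7321 - (-2)·-1.2857) / (8) = -1.8460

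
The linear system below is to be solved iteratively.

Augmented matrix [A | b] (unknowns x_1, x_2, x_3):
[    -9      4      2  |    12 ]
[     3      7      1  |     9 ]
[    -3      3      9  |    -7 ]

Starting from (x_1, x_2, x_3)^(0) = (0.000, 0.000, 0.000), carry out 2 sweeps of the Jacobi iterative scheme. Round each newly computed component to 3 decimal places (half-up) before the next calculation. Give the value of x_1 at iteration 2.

Iteration 1:
  x_1 = (12 - (4)·0.000 - (2)·0.000) / (-9) = -1.333
  x_2 = (9 - (3)·0.000 - (1)·0.000) / (7) = 1.286
  x_3 = (-7 - (-3)·0.000 - (3)·0.000) / (9) = -0.778
Iteration 2:
  x_1 = (12 - (4)·1.286 - (2)·-0.778) / (-9) = -0.935
  x_2 = (9 - (3)·-1.333 - (1)·-0.778) / (7) = 1.968
  x_3 = (-7 - (-3)·-1.333 - (3)·1.286) / (9) = -1.651

-0.935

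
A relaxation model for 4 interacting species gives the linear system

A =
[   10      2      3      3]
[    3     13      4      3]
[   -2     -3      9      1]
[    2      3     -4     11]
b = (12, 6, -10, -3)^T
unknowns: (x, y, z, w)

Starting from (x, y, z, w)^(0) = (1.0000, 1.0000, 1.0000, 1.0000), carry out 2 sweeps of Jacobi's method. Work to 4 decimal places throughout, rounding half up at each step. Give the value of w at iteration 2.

-0.5040

Iteration 1:
  x = (12 - (2)·1.0000 - (3)·1.0000 - (3)·1.0000) / (10) = 0.4000
  y = (6 - (3)·1.0000 - (4)·1.0000 - (3)·1.0000) / (13) = -0.3077
  z = (-10 - (-2)·1.0000 - (-3)·1.0000 - (1)·1.0000) / (9) = -0.6667
  w = (-3 - (2)·1.0000 - (3)·1.0000 - (-4)·1.0000) / (11) = -0.3636
Iteration 2:
  x = (12 - (2)·-0.3077 - (3)·-0.6667 - (3)·-0.3636) / (10) = 1.5706
  y = (6 - (3)·0.4000 - (4)·-0.6667 - (3)·-0.3636) / (13) = 0.6583
  z = (-10 - (-2)·0.4000 - (-3)·-0.3077 - (1)·-0.3636) / (9) = -1.0844
  w = (-3 - (2)·0.4000 - (3)·-0.3077 - (-4)·-0.6667) / (11) = -0.5040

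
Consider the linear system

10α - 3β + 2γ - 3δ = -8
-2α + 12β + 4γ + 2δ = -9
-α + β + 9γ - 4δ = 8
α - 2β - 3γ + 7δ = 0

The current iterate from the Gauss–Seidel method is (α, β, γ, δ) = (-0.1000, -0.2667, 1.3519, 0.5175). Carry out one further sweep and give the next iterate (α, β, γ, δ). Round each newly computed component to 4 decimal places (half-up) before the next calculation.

(-0.9951, -1.4527, 1.1697, 0.2284)

One sweep:
  α = (-8 - (-3)·-0.2667 - (2)·1.3519 - (-3)·0.5175) / (10) = -0.9951
  β = (-9 - (-2)·-0.9951 - (4)·1.3519 - (2)·0.5175) / (12) = -1.4527
  γ = (8 - (-1)·-0.9951 - (1)·-1.4527 - (-4)·0.5175) / (9) = 1.1697
  δ = (0 - (1)·-0.9951 - (-2)·-1.4527 - (-3)·1.1697) / (7) = 0.2284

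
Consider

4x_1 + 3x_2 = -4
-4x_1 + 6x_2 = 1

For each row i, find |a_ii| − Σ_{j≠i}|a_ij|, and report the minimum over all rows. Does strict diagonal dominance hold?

row 1: |4| − (3) = 1
row 2: |6| − (4) = 2
minimum over rows = 1 → strictly diagonally dominant (convergence guaranteed)

1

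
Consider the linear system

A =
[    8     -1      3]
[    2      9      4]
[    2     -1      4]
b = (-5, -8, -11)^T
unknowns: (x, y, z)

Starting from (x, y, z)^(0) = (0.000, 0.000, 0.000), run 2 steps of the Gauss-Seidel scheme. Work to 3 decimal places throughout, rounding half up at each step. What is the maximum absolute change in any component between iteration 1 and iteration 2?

0.969

Iteration 1:
  x = (-5 - (-1)·0.000 - (3)·0.000) / (8) = -0.625
  y = (-8 - (2)·-0.625 - (4)·0.000) / (9) = -0.750
  z = (-11 - (2)·-0.625 - (-1)·-0.750) / (4) = -2.625
Iteration 2:
  x = (-5 - (-1)·-0.750 - (3)·-2.625) / (8) = 0.266
  y = (-8 - (2)·0.266 - (4)·-2.625) / (9) = 0.219
  z = (-11 - (2)·0.266 - (-1)·0.219) / (4) = -2.828
Change: (0.891, 0.969, -0.203) → max |·| = 0.969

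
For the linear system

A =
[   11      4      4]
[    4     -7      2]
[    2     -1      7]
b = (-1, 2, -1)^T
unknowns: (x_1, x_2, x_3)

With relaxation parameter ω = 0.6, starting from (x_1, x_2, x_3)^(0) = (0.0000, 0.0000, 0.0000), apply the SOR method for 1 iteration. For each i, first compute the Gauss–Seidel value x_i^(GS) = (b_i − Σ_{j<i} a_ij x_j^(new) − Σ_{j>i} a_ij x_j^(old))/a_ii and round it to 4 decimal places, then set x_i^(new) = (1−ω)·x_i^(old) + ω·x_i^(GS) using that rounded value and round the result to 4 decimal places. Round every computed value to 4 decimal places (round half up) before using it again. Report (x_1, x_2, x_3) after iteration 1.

Iteration 1:
  x_1: GS value = (-1 - (4)·0.0000 - (4)·0.0000) / (11) = -0.0909;  x_1 ← (1−ω)·0.0000 + ω·-0.0909 = -0.0545
  x_2: GS value = (2 - (4)·-0.0545 - (2)·0.0000) / (-7) = -0.3169;  x_2 ← (1−ω)·0.0000 + ω·-0.3169 = -0.1901
  x_3: GS value = (-1 - (2)·-0.0545 - (-1)·-0.1901) / (7) = -0.1544;  x_3 ← (1−ω)·0.0000 + ω·-0.1544 = -0.0926

(-0.0545, -0.1901, -0.0926)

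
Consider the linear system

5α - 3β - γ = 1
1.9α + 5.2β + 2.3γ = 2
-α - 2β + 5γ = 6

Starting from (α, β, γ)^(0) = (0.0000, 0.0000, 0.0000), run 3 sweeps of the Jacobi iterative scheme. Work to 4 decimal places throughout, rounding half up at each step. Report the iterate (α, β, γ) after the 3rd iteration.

(0.3472, -0.4770, 1.2465)

Iteration 1:
  α = (1 - (-3)·0.0000 - (-1)·0.0000) / (5) = 0.2000
  β = (2 - (1.9)·0.0000 - (2.3)·0.0000) / (5.2) = 0.3846
  γ = (6 - (-1)·0.0000 - (-2)·0.0000) / (5) = 1.2000
Iteration 2:
  α = (1 - (-3)·0.3846 - (-1)·1.2000) / (5) = 0.6708
  β = (2 - (1.9)·0.2000 - (2.3)·1.2000) / (5.2) = -0.2192
  γ = (6 - (-1)·0.2000 - (-2)·0.3846) / (5) = 1.3938
Iteration 3:
  α = (1 - (-3)·-0.2192 - (-1)·1.3938) / (5) = 0.3472
  β = (2 - (1.9)·0.6708 - (2.3)·1.3938) / (5.2) = -0.4770
  γ = (6 - (-1)·0.6708 - (-2)·-0.2192) / (5) = 1.2465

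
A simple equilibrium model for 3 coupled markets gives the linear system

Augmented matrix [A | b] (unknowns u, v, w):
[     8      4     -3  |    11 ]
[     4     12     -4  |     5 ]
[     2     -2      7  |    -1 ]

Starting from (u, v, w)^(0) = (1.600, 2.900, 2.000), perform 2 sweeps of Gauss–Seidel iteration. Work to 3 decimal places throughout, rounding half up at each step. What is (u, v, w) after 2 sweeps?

(0.912, 0.082, -0.380)

Iteration 1:
  u = (11 - (4)·2.900 - (-3)·2.000) / (8) = 0.675
  v = (5 - (4)·0.675 - (-4)·2.000) / (12) = 0.858
  w = (-1 - (2)·0.675 - (-2)·0.858) / (7) = -0.091
Iteration 2:
  u = (11 - (4)·0.858 - (-3)·-0.091) / (8) = 0.912
  v = (5 - (4)·0.912 - (-4)·-0.091) / (12) = 0.082
  w = (-1 - (2)·0.912 - (-2)·0.082) / (7) = -0.380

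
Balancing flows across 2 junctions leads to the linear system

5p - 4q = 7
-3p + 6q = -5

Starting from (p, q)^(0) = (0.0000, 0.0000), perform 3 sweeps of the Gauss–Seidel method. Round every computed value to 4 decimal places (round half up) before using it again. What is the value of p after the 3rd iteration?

1.2507

Iteration 1:
  p = (7 - (-4)·0.0000) / (5) = 1.4000
  q = (-5 - (-3)·1.4000) / (6) = -0.1333
Iteration 2:
  p = (7 - (-4)·-0.1333) / (5) = 1.2934
  q = (-5 - (-3)·1.2934) / (6) = -0.1866
Iteration 3:
  p = (7 - (-4)·-0.1866) / (5) = 1.2507
  q = (-5 - (-3)·1.2507) / (6) = -0.2080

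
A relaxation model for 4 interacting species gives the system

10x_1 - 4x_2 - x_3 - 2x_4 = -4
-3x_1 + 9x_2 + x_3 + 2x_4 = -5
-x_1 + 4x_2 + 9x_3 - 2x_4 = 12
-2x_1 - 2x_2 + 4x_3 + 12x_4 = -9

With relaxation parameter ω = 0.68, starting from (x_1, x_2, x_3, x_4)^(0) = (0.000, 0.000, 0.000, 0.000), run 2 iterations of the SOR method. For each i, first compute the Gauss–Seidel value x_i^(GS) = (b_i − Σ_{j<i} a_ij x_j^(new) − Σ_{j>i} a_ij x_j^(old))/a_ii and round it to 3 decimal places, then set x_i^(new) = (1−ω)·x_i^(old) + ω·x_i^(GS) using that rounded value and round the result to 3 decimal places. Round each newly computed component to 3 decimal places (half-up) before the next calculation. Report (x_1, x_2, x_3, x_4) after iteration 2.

Iteration 1:
  x_1: GS value = (-4 - (-4)·0.000 - (-1)·0.000 - (-2)·0.000) / (10) = -0.400;  x_1 ← (1−ω)·0.000 + ω·-0.400 = -0.272
  x_2: GS value = (-5 - (-3)·-0.272 - (1)·0.000 - (2)·0.000) / (9) = -0.646;  x_2 ← (1−ω)·0.000 + ω·-0.646 = -0.439
  x_3: GS value = (12 - (-1)·-0.272 - (4)·-0.439 - (-2)·0.000) / (9) = 1.498;  x_3 ← (1−ω)·0.000 + ω·1.498 = 1.019
  x_4: GS value = (-9 - (-2)·-0.272 - (-2)·-0.439 - (4)·1.019) / (12) = -1.208;  x_4 ← (1−ω)·0.000 + ω·-1.208 = -0.821
Iteration 2:
  x_1: GS value = (-4 - (-4)·-0.439 - (-1)·1.019 - (-2)·-0.821) / (10) = -0.638;  x_1 ← (1−ω)·-0.272 + ω·-0.638 = -0.521
  x_2: GS value = (-5 - (-3)·-0.521 - (1)·1.019 - (2)·-0.821) / (9) = -0.660;  x_2 ← (1−ω)·-0.439 + ω·-0.660 = -0.589
  x_3: GS value = (12 - (-1)·-0.521 - (4)·-0.589 - (-2)·-0.821) / (9) = 1.355;  x_3 ← (1−ω)·1.019 + ω·1.355 = 1.247
  x_4: GS value = (-9 - (-2)·-0.521 - (-2)·-0.589 - (4)·1.247) / (12) = -1.351;  x_4 ← (1−ω)·-0.821 + ω·-1.351 = -1.181

(-0.521, -0.589, 1.247, -1.181)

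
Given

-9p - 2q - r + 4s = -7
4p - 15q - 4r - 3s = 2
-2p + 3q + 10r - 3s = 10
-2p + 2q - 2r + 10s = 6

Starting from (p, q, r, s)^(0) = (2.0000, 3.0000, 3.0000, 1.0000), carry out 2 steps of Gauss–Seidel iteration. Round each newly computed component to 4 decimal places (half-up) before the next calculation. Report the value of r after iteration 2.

Iteration 1:
  p = (-7 - (-2)·3.0000 - (-1)·3.0000 - (4)·1.0000) / (-9) = 0.2222
  q = (2 - (4)·0.2222 - (-4)·3.0000 - (-3)·1.0000) / (-15) = -1.0741
  r = (10 - (-2)·0.2222 - (3)·-1.0741 - (-3)·1.0000) / (10) = 1.6667
  s = (6 - (-2)·0.2222 - (2)·-1.0741 - (-2)·1.6667) / (10) = 1.1926
Iteration 2:
  p = (-7 - (-2)·-1.0741 - (-1)·1.6667 - (4)·1.1926) / (-9) = 1.3613
  q = (2 - (4)·1.3613 - (-4)·1.6667 - (-3)·1.1926) / (-15) = -0.4533
  r = (10 - (-2)·1.3613 - (3)·-0.4533 - (-3)·1.1926) / (10) = 1.7660
  s = (6 - (-2)·1.3613 - (2)·-0.4533 - (-2)·1.7660) / (10) = 1.3161

1.7660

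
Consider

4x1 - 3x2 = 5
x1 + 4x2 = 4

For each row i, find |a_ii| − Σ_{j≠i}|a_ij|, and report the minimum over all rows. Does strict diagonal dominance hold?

1

row 1: |4| − (3) = 1
row 2: |4| − (1) = 3
minimum over rows = 1 → strictly diagonally dominant (convergence guaranteed)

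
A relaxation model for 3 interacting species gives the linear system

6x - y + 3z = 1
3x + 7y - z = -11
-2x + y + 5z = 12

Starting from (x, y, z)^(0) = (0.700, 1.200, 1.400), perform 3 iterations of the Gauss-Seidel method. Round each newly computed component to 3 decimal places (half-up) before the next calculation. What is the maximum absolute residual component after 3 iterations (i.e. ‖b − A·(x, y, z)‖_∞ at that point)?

0.771

Iteration 1:
  x = (1 - (-1)·1.200 - (3)·1.400) / (6) = -0.333
  y = (-11 - (3)·-0.333 - (-1)·1.400) / (7) = -1.229
  z = (12 - (-2)·-0.333 - (1)·-1.229) / (5) = 2.513
Iteration 2:
  x = (1 - (-1)·-1.229 - (3)·2.513) / (6) = -1.295
  y = (-11 - (3)·-1.295 - (-1)·2.513) / (7) = -0.657
  z = (12 - (-2)·-1.295 - (1)·-0.657) / (5) = 2.013
Iteration 3:
  x = (1 - (-1)·-0.657 - (3)·2.013) / (6) = -0.949
  y = (-11 - (3)·-0.949 - (-1)·2.013) / (7) = -0.877
  z = (12 - (-2)·-0.949 - (1)·-0.877) / (5) = 2.196
Residual b − A·x = (-0.771, 0.182, -0.001); ∞-norm = 0.771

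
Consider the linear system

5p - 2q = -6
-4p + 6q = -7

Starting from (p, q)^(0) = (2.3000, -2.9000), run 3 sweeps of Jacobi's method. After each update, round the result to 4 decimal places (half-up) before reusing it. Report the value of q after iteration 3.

Iteration 1:
  p = (-6 - (-2)·-2.9000) / (5) = -2.3600
  q = (-7 - (-4)·2.3000) / (6) = 0.3667
Iteration 2:
  p = (-6 - (-2)·0.3667) / (5) = -1.0533
  q = (-7 - (-4)·-2.3600) / (6) = -2.7400
Iteration 3:
  p = (-6 - (-2)·-2.7400) / (5) = -2.2960
  q = (-7 - (-4)·-1.0533) / (6) = -1.8689

-1.8689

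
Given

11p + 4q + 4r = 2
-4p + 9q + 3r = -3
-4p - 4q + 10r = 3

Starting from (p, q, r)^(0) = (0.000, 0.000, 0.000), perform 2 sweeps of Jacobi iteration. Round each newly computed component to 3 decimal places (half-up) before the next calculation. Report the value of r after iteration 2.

0.240

Iteration 1:
  p = (2 - (4)·0.000 - (4)·0.000) / (11) = 0.182
  q = (-3 - (-4)·0.000 - (3)·0.000) / (9) = -0.333
  r = (3 - (-4)·0.000 - (-4)·0.000) / (10) = 0.300
Iteration 2:
  p = (2 - (4)·-0.333 - (4)·0.300) / (11) = 0.194
  q = (-3 - (-4)·0.182 - (3)·0.300) / (9) = -0.352
  r = (3 - (-4)·0.182 - (-4)·-0.333) / (10) = 0.240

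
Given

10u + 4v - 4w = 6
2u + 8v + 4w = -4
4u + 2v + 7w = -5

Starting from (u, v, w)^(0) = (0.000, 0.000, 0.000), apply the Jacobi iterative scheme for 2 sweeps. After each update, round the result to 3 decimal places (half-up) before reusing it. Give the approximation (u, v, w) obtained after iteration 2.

(0.514, -0.293, -0.914)

Iteration 1:
  u = (6 - (4)·0.000 - (-4)·0.000) / (10) = 0.600
  v = (-4 - (2)·0.000 - (4)·0.000) / (8) = -0.500
  w = (-5 - (4)·0.000 - (2)·0.000) / (7) = -0.714
Iteration 2:
  u = (6 - (4)·-0.500 - (-4)·-0.714) / (10) = 0.514
  v = (-4 - (2)·0.600 - (4)·-0.714) / (8) = -0.293
  w = (-5 - (4)·0.600 - (2)·-0.500) / (7) = -0.914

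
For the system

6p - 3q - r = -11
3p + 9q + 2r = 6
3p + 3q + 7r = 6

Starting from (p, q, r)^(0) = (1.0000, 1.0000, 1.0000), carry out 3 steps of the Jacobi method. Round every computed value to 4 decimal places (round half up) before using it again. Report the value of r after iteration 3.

1.1667

Iteration 1:
  p = (-11 - (-3)·1.0000 - (-1)·1.0000) / (6) = -1.1667
  q = (6 - (3)·1.0000 - (2)·1.0000) / (9) = 0.1111
  r = (6 - (3)·1.0000 - (3)·1.0000) / (7) = 0.0000
Iteration 2:
  p = (-11 - (-3)·0.1111 - (-1)·0.0000) / (6) = -1.7778
  q = (6 - (3)·-1.1667 - (2)·0.0000) / (9) = 1.0556
  r = (6 - (3)·-1.1667 - (3)·0.1111) / (7) = 1.3095
Iteration 3:
  p = (-11 - (-3)·1.0556 - (-1)·1.3095) / (6) = -1.0873
  q = (6 - (3)·-1.7778 - (2)·1.3095) / (9) = 0.9683
  r = (6 - (3)·-1.7778 - (3)·1.0556) / (7) = 1.1667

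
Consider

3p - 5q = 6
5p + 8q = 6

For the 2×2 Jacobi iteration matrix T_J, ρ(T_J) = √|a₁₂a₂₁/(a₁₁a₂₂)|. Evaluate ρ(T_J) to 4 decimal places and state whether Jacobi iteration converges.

a₁₂a₂₁/(a₁₁a₂₂) = (-5)·(5) / ((3)·(8)) = -1.041667
ρ = √|-1.041667| = √1.041667 = 1.0206
ρ > 1, so Jacobi diverges

1.0206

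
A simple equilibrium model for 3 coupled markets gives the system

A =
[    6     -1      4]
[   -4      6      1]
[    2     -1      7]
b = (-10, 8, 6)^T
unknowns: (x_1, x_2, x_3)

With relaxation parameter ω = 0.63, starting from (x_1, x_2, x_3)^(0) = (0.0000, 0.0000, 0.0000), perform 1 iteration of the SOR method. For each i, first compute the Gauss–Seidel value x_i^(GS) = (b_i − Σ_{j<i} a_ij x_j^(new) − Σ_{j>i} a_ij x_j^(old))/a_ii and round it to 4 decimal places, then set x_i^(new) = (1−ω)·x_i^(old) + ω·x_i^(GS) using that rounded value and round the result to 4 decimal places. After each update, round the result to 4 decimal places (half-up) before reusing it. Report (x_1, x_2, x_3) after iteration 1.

Iteration 1:
  x_1: GS value = (-10 - (-1)·0.0000 - (4)·0.0000) / (6) = -1.6667;  x_1 ← (1−ω)·0.0000 + ω·-1.6667 = -1.0500
  x_2: GS value = (8 - (-4)·-1.0500 - (1)·0.0000) / (6) = 0.6333;  x_2 ← (1−ω)·0.0000 + ω·0.6333 = 0.3990
  x_3: GS value = (6 - (2)·-1.0500 - (-1)·0.3990) / (7) = 1.2141;  x_3 ← (1−ω)·0.0000 + ω·1.2141 = 0.7649

(-1.0500, 0.3990, 0.7649)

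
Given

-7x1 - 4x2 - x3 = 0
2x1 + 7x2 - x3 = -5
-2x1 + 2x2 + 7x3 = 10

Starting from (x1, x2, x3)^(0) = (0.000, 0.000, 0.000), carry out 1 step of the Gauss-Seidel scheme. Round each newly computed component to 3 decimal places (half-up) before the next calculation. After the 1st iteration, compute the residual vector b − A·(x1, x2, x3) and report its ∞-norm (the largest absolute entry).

1.631

Iteration 1:
  x1 = (0 - (-4)·0.000 - (-1)·0.000) / (-7) = 0.000
  x2 = (-5 - (2)·0.000 - (-1)·0.000) / (7) = -0.714
  x3 = (10 - (-2)·0.000 - (2)·-0.714) / (7) = 1.633
Residual b − A·x = (-1.223, 1.631, -0.003); ∞-norm = 1.631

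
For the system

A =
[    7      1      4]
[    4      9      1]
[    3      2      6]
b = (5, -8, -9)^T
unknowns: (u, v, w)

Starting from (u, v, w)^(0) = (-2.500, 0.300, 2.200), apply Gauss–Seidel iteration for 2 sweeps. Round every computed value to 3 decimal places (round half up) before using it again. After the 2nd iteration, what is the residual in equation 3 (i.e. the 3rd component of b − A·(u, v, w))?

Iteration 1:
  u = (5 - (1)·0.300 - (4)·2.200) / (7) = -0.586
  v = (-8 - (4)·-0.586 - (1)·2.200) / (9) = -0.873
  w = (-9 - (3)·-0.586 - (2)·-0.873) / (6) = -0.916
Iteration 2:
  u = (5 - (1)·-0.873 - (4)·-0.916) / (7) = 1.362
  v = (-8 - (4)·1.362 - (1)·-0.916) / (9) = -1.392
  w = (-9 - (3)·1.362 - (2)·-1.392) / (6) = -1.717
Residual b − A·x = (3.726, 0.797, 0.000)

0.000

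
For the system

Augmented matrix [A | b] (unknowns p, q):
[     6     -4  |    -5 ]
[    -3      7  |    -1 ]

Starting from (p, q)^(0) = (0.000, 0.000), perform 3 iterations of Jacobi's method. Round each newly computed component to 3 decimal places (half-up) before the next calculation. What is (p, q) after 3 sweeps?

Iteration 1:
  p = (-5 - (-4)·0.000) / (6) = -0.833
  q = (-1 - (-3)·0.000) / (7) = -0.143
Iteration 2:
  p = (-5 - (-4)·-0.143) / (6) = -0.929
  q = (-1 - (-3)·-0.833) / (7) = -0.500
Iteration 3:
  p = (-5 - (-4)·-0.500) / (6) = -1.167
  q = (-1 - (-3)·-0.929) / (7) = -0.541

(-1.167, -0.541)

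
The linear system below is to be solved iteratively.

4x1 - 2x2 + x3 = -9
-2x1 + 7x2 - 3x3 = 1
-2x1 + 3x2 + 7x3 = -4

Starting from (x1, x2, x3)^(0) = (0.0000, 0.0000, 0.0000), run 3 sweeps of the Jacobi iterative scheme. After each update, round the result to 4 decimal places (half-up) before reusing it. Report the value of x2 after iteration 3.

-0.9854

Iteration 1:
  x1 = (-9 - (-2)·0.0000 - (1)·0.0000) / (4) = -2.2500
  x2 = (1 - (-2)·0.0000 - (-3)·0.0000) / (7) = 0.1429
  x3 = (-4 - (-2)·0.0000 - (3)·0.0000) / (7) = -0.5714
Iteration 2:
  x1 = (-9 - (-2)·0.1429 - (1)·-0.5714) / (4) = -2.0357
  x2 = (1 - (-2)·-2.2500 - (-3)·-0.5714) / (7) = -0.7449
  x3 = (-4 - (-2)·-2.2500 - (3)·0.1429) / (7) = -1.2755
Iteration 3:
  x1 = (-9 - (-2)·-0.7449 - (1)·-1.2755) / (4) = -2.3036
  x2 = (1 - (-2)·-2.0357 - (-3)·-1.2755) / (7) = -0.9854
  x3 = (-4 - (-2)·-2.0357 - (3)·-0.7449) / (7) = -0.8338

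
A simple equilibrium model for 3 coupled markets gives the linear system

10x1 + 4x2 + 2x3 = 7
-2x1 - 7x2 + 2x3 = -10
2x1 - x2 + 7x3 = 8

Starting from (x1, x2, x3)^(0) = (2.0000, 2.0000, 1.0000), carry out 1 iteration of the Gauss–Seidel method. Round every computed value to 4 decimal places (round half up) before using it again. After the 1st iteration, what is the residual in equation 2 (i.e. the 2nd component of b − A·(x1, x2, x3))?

Iteration 1:
  x1 = (7 - (4)·2.0000 - (2)·1.0000) / (10) = -0.3000
  x2 = (-10 - (-2)·-0.3000 - (2)·1.0000) / (-7) = 1.8000
  x3 = (8 - (2)·-0.3000 - (-1)·1.8000) / (7) = 1.4857
Residual b − A·x = (-0.1714, -0.9714, 0.0001)

-0.9714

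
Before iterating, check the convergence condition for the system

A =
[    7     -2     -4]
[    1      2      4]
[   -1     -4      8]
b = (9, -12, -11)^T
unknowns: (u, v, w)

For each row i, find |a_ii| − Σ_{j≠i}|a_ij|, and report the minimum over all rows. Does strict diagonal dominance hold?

-3

row 1: |7| − (2+4) = 1
row 2: |2| − (1+4) = -3
row 3: |8| − (1+4) = 3
minimum over rows = -3 → not strictly diagonally dominant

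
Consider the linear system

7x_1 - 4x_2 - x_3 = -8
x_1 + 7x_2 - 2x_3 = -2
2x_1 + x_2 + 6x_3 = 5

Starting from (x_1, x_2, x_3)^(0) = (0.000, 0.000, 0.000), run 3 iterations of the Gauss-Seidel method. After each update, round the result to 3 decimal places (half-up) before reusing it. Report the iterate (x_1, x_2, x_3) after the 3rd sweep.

(-0.857, 0.163, 1.092)

Iteration 1:
  x_1 = (-8 - (-4)·0.000 - (-1)·0.000) / (7) = -1.143
  x_2 = (-2 - (1)·-1.143 - (-2)·0.000) / (7) = -0.122
  x_3 = (5 - (2)·-1.143 - (1)·-0.122) / (6) = 1.235
Iteration 2:
  x_1 = (-8 - (-4)·-0.122 - (-1)·1.235) / (7) = -1.036
  x_2 = (-2 - (1)·-1.036 - (-2)·1.235) / (7) = 0.215
  x_3 = (5 - (2)·-1.036 - (1)·0.215) / (6) = 1.143
Iteration 3:
  x_1 = (-8 - (-4)·0.215 - (-1)·1.143) / (7) = -0.857
  x_2 = (-2 - (1)·-0.857 - (-2)·1.143) / (7) = 0.163
  x_3 = (5 - (2)·-0.857 - (1)·0.163) / (6) = 1.092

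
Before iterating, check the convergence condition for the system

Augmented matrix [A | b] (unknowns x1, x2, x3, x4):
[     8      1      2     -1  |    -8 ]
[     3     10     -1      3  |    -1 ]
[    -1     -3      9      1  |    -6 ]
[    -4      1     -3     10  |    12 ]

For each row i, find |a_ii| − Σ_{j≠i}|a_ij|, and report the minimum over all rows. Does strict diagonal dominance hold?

row 1: |8| − (1+2+1) = 4
row 2: |10| − (3+1+3) = 3
row 3: |9| − (1+3+1) = 4
row 4: |10| − (4+1+3) = 2
minimum over rows = 2 → strictly diagonally dominant (convergence guaranteed)

2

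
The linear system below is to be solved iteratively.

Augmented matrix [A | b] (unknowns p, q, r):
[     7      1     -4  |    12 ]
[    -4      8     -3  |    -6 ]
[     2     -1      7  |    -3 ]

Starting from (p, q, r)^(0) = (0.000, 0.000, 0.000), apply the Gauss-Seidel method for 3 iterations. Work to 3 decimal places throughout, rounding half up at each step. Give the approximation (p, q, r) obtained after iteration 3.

Iteration 1:
  p = (12 - (1)·0.000 - (-4)·0.000) / (7) = 1.714
  q = (-6 - (-4)·1.714 - (-3)·0.000) / (8) = 0.107
  r = (-3 - (2)·1.714 - (-1)·0.107) / (7) = -0.903
Iteration 2:
  p = (12 - (1)·0.107 - (-4)·-0.903) / (7) = 1.183
  q = (-6 - (-4)·1.183 - (-3)·-0.903) / (8) = -0.497
  r = (-3 - (2)·1.183 - (-1)·-0.497) / (7) = -0.838
Iteration 3:
  p = (12 - (1)·-0.497 - (-4)·-0.838) / (7) = 1.306
  q = (-6 - (-4)·1.306 - (-3)·-0.838) / (8) = -0.411
  r = (-3 - (2)·1.306 - (-1)·-0.411) / (7) = -0.860

(1.306, -0.411, -0.860)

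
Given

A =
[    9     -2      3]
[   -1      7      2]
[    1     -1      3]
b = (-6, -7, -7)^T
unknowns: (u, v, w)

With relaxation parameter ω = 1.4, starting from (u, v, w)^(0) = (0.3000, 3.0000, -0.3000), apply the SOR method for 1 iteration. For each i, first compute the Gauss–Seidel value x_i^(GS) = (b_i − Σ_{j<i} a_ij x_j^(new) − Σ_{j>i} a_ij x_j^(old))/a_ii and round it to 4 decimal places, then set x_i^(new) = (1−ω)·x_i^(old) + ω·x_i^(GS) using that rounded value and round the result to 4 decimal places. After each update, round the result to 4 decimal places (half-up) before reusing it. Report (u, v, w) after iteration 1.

(0.0200, -2.4760, -4.3114)

Iteration 1:
  u: GS value = (-6 - (-2)·3.0000 - (3)·-0.3000) / (9) = 0.1000;  u ← (1−ω)·0.3000 + ω·0.1000 = 0.0200
  v: GS value = (-7 - (-1)·0.0200 - (2)·-0.3000) / (7) = -0.9114;  v ← (1−ω)·3.0000 + ω·-0.9114 = -2.4760
  w: GS value = (-7 - (1)·0.0200 - (-1)·-2.4760) / (3) = -3.1653;  w ← (1−ω)·-0.3000 + ω·-3.1653 = -4.3114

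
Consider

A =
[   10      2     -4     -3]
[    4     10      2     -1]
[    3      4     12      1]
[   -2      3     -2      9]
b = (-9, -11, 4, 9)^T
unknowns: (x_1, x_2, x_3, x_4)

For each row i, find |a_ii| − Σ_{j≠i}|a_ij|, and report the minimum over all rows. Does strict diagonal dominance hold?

row 1: |10| − (2+4+3) = 1
row 2: |10| − (4+2+1) = 3
row 3: |12| − (3+4+1) = 4
row 4: |9| − (2+3+2) = 2
minimum over rows = 1 → strictly diagonally dominant (convergence guaranteed)

1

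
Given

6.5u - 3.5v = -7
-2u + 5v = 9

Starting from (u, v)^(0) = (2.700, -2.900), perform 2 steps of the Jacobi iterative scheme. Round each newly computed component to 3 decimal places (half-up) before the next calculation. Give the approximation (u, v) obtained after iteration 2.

Iteration 1:
  u = (-7 - (-3.5)·-2.900) / (6.5) = -2.638
  v = (9 - (-2)·2.700) / (5) = 2.880
Iteration 2:
  u = (-7 - (-3.5)·2.880) / (6.5) = 0.474
  v = (9 - (-2)·-2.638) / (5) = 0.745

(0.474, 0.745)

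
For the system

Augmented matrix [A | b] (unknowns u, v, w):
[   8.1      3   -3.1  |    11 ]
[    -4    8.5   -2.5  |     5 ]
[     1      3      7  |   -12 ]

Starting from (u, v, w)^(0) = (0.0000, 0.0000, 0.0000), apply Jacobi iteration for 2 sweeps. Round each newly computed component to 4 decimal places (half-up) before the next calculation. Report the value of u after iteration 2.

0.4841

Iteration 1:
  u = (11 - (3)·0.0000 - (-3.1)·0.0000) / (8.1) = 1.3580
  v = (5 - (-4)·0.0000 - (-2.5)·0.0000) / (8.5) = 0.5882
  w = (-12 - (1)·0.0000 - (3)·0.0000) / (7) = -1.7143
Iteration 2:
  u = (11 - (3)·0.5882 - (-3.1)·-1.7143) / (8.1) = 0.4841
  v = (5 - (-4)·1.3580 - (-2.5)·-1.7143) / (8.5) = 0.7231
  w = (-12 - (1)·1.3580 - (3)·0.5882) / (7) = -2.1604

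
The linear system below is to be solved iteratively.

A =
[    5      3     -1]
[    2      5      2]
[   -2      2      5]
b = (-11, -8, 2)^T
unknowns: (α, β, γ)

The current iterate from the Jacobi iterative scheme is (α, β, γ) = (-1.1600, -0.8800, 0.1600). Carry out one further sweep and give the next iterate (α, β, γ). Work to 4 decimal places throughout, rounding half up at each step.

One sweep:
  α = (-11 - (3)·-0.8800 - (-1)·0.1600) / (5) = -1.6400
  β = (-8 - (2)·-1.1600 - (2)·0.1600) / (5) = -1.2000
  γ = (2 - (-2)·-1.1600 - (2)·-0.8800) / (5) = 0.2880

(-1.6400, -1.2000, 0.2880)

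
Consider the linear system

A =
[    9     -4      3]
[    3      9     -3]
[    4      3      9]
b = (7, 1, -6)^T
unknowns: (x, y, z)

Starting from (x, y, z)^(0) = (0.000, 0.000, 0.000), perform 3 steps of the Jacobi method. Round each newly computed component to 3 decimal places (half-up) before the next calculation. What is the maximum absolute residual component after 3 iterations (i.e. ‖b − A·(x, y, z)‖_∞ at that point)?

Iteration 1:
  x = (7 - (-4)·0.000 - (3)·0.000) / (9) = 0.778
  y = (1 - (3)·0.000 - (-3)·0.000) / (9) = 0.111
  z = (-6 - (4)·0.000 - (3)·0.000) / (9) = -0.667
Iteration 2:
  x = (7 - (-4)·0.111 - (3)·-0.667) / (9) = 1.049
  y = (1 - (3)·0.778 - (-3)·-0.667) / (9) = -0.371
  z = (-6 - (4)·0.778 - (3)·0.111) / (9) = -1.049
Iteration 3:
  x = (7 - (-4)·-0.371 - (3)·-1.049) / (9) = 0.963
  y = (1 - (3)·1.049 - (-3)·-1.049) / (9) = -0.588
  z = (-6 - (4)·1.049 - (3)·-0.371) / (9) = -1.009
Residual b − A·x = (-0.992, 0.376, 0.993); ∞-norm = 0.993

0.993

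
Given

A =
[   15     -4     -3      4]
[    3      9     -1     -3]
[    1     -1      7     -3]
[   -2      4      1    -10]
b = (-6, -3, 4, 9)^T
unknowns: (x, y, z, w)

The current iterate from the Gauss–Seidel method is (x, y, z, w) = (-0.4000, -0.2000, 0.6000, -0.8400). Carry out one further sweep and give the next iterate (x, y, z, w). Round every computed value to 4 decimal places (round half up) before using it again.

(-0.1093, -0.5102, 0.1542, -1.0668)

One sweep:
  x = (-6 - (-4)·-0.2000 - (-3)·0.6000 - (4)·-0.8400) / (15) = -0.1093
  y = (-3 - (3)·-0.1093 - (-1)·0.6000 - (-3)·-0.8400) / (9) = -0.5102
  z = (4 - (1)·-0.1093 - (-1)·-0.5102 - (-3)·-0.8400) / (7) = 0.1542
  w = (9 - (-2)·-0.1093 - (4)·-0.5102 - (1)·0.1542) / (-10) = -1.0668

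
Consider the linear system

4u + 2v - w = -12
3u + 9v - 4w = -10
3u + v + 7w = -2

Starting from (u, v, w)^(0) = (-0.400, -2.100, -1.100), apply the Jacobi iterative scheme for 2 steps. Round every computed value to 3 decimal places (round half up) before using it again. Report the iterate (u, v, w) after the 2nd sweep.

(-2.220, -0.287, 0.877)

Iteration 1:
  u = (-12 - (2)·-2.100 - (-1)·-1.100) / (4) = -2.225
  v = (-10 - (3)·-0.400 - (-4)·-1.100) / (9) = -1.467
  w = (-2 - (3)·-0.400 - (1)·-2.100) / (7) = 0.186
Iteration 2:
  u = (-12 - (2)·-1.467 - (-1)·0.186) / (4) = -2.220
  v = (-10 - (3)·-2.225 - (-4)·0.186) / (9) = -0.287
  w = (-2 - (3)·-2.225 - (1)·-1.467) / (7) = 0.877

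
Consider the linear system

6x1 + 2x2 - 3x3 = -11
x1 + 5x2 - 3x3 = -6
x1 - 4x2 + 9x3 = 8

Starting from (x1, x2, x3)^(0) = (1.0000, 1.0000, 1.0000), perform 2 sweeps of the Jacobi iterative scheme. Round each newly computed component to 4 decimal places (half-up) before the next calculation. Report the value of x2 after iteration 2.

Iteration 1:
  x1 = (-11 - (2)·1.0000 - (-3)·1.0000) / (6) = -1.6667
  x2 = (-6 - (1)·1.0000 - (-3)·1.0000) / (5) = -0.8000
  x3 = (8 - (1)·1.0000 - (-4)·1.0000) / (9) = 1.2222
Iteration 2:
  x1 = (-11 - (2)·-0.8000 - (-3)·1.2222) / (6) = -0.9556
  x2 = (-6 - (1)·-1.6667 - (-3)·1.2222) / (5) = -0.1333
  x3 = (8 - (1)·-1.6667 - (-4)·-0.8000) / (9) = 0.7185

-0.1333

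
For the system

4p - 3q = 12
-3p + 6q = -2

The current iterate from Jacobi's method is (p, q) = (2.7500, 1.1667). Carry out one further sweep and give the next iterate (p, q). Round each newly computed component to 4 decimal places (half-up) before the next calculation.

(3.8750, 1.0417)

One sweep:
  p = (12 - (-3)·1.1667) / (4) = 3.8750
  q = (-2 - (-3)·2.7500) / (6) = 1.0417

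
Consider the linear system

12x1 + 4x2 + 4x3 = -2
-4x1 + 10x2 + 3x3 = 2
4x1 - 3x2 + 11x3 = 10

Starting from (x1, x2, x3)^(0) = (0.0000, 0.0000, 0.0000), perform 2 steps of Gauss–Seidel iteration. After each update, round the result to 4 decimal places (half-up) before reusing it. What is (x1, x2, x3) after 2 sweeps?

Iteration 1:
  x1 = (-2 - (4)·0.0000 - (4)·0.0000) / (12) = -0.1667
  x2 = (2 - (-4)·-0.1667 - (3)·0.0000) / (10) = 0.1333
  x3 = (10 - (4)·-0.1667 - (-3)·0.1333) / (11) = 1.0061
Iteration 2:
  x1 = (-2 - (4)·0.1333 - (4)·1.0061) / (12) = -0.5465
  x2 = (2 - (-4)·-0.5465 - (3)·1.0061) / (10) = -0.3204
  x3 = (10 - (4)·-0.5465 - (-3)·-0.3204) / (11) = 1.0204

(-0.5465, -0.3204, 1.0204)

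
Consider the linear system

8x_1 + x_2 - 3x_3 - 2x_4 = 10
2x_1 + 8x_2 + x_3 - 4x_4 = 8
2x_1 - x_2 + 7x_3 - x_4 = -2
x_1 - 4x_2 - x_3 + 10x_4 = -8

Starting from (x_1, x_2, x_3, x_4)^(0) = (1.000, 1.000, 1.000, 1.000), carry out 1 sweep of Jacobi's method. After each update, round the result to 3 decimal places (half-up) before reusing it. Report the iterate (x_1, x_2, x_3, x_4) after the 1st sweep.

Iteration 1:
  x_1 = (10 - (1)·1.000 - (-3)·1.000 - (-2)·1.000) / (8) = 1.750
  x_2 = (8 - (2)·1.000 - (1)·1.000 - (-4)·1.000) / (8) = 1.125
  x_3 = (-2 - (2)·1.000 - (-1)·1.000 - (-1)·1.000) / (7) = -0.286
  x_4 = (-8 - (1)·1.000 - (-4)·1.000 - (-1)·1.000) / (10) = -0.400

(1.750, 1.125, -0.286, -0.400)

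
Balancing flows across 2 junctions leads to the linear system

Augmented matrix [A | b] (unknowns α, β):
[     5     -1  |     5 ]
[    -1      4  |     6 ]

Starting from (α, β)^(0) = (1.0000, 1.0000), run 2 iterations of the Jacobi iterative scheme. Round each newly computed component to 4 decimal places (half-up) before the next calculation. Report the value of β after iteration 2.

Iteration 1:
  α = (5 - (-1)·1.0000) / (5) = 1.2000
  β = (6 - (-1)·1.0000) / (4) = 1.7500
Iteration 2:
  α = (5 - (-1)·1.7500) / (5) = 1.3500
  β = (6 - (-1)·1.2000) / (4) = 1.8000

1.8000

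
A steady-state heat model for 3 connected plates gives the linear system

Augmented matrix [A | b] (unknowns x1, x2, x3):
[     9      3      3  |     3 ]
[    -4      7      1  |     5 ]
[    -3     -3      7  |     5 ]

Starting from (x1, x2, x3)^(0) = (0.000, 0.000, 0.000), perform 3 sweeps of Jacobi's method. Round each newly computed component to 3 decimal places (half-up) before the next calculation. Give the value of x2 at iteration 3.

Iteration 1:
  x1 = (3 - (3)·0.000 - (3)·0.000) / (9) = 0.333
  x2 = (5 - (-4)·0.000 - (1)·0.000) / (7) = 0.714
  x3 = (5 - (-3)·0.000 - (-3)·0.000) / (7) = 0.714
Iteration 2:
  x1 = (3 - (3)·0.714 - (3)·0.714) / (9) = -0.143
  x2 = (5 - (-4)·0.333 - (1)·0.714) / (7) = 0.803
  x3 = (5 - (-3)·0.333 - (-3)·0.714) / (7) = 1.163
Iteration 3:
  x1 = (3 - (3)·0.803 - (3)·1.163) / (9) = -0.322
  x2 = (5 - (-4)·-0.143 - (1)·1.163) / (7) = 0.466
  x3 = (5 - (-3)·-0.143 - (-3)·0.803) / (7) = 0.997

0.466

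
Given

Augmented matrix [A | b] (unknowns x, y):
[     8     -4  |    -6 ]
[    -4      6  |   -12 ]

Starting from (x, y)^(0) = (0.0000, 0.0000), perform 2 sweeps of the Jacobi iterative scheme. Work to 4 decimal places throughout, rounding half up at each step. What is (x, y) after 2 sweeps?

(-1.7500, -2.5000)

Iteration 1:
  x = (-6 - (-4)·0.0000) / (8) = -0.7500
  y = (-12 - (-4)·0.0000) / (6) = -2.0000
Iteration 2:
  x = (-6 - (-4)·-2.0000) / (8) = -1.7500
  y = (-12 - (-4)·-0.7500) / (6) = -2.5000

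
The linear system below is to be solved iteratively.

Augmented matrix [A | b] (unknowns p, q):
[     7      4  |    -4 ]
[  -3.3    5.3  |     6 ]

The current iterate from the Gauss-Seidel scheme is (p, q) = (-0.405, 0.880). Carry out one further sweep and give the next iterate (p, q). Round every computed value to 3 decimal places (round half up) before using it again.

One sweep:
  p = (-4 - (4)·0.880) / (7) = -1.074
  q = (6 - (-3.3)·-1.074) / (5.3) = 0.463

(-1.074, 0.463)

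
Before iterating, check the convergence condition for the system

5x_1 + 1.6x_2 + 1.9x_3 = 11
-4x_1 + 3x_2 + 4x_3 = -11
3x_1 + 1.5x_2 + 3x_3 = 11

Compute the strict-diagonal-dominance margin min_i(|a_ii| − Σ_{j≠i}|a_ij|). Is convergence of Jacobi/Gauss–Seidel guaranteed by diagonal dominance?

-5

row 1: |5| − (1.6+1.9) = 1.5
row 2: |3| − (4+4) = -5
row 3: |3| − (3+1.5) = -1.5
minimum over rows = -5 → not strictly diagonally dominant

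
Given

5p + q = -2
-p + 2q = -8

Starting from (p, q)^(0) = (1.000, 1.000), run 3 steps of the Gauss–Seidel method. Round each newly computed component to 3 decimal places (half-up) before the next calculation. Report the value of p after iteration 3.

0.354

Iteration 1:
  p = (-2 - (1)·1.000) / (5) = -0.600
  q = (-8 - (-1)·-0.600) / (2) = -4.300
Iteration 2:
  p = (-2 - (1)·-4.300) / (5) = 0.460
  q = (-8 - (-1)·0.460) / (2) = -3.770
Iteration 3:
  p = (-2 - (1)·-3.770) / (5) = 0.354
  q = (-8 - (-1)·0.354) / (2) = -3.823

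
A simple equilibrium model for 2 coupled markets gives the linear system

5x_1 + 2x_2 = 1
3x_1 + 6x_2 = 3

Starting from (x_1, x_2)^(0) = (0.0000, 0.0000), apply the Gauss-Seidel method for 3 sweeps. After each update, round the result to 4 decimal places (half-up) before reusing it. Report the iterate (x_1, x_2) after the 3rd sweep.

(0.0080, 0.4960)

Iteration 1:
  x_1 = (1 - (2)·0.0000) / (5) = 0.2000
  x_2 = (3 - (3)·0.2000) / (6) = 0.4000
Iteration 2:
  x_1 = (1 - (2)·0.4000) / (5) = 0.0400
  x_2 = (3 - (3)·0.0400) / (6) = 0.4800
Iteration 3:
  x_1 = (1 - (2)·0.4800) / (5) = 0.0080
  x_2 = (3 - (3)·0.0080) / (6) = 0.4960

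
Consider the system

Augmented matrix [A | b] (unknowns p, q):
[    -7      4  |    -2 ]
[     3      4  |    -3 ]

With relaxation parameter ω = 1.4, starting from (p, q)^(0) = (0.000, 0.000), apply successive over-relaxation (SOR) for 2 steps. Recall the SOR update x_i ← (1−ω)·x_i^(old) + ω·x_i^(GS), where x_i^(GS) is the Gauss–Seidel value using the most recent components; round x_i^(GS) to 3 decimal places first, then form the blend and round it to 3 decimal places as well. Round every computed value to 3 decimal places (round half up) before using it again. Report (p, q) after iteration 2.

Iteration 1:
  p: GS value = (-2 - (4)·0.000) / (-7) = 0.286;  p ← (1−ω)·0.000 + ω·0.286 = 0.400
  q: GS value = (-3 - (3)·0.400) / (4) = -1.050;  q ← (1−ω)·0.000 + ω·-1.050 = -1.470
Iteration 2:
  p: GS value = (-2 - (4)·-1.470) / (-7) = -0.554;  p ← (1−ω)·0.400 + ω·-0.554 = -0.936
  q: GS value = (-3 - (3)·-0.936) / (4) = -0.048;  q ← (1−ω)·-1.470 + ω·-0.048 = 0.521

(-0.936, 0.521)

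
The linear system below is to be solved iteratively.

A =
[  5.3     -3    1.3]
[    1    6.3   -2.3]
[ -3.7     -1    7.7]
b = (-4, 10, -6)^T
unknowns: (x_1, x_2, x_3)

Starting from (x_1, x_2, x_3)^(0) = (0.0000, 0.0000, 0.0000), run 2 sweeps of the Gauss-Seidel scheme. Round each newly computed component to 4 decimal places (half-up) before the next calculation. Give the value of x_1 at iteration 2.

0.4373

Iteration 1:
  x_1 = (-4 - (-3)·0.0000 - (1.3)·0.0000) / (5.3) = -0.7547
  x_2 = (10 - (1)·-0.7547 - (-2.3)·0.0000) / (6.3) = 1.7071
  x_3 = (-6 - (-3.7)·-0.7547 - (-1)·1.7071) / (7.7) = -0.9202
Iteration 2:
  x_1 = (-4 - (-3)·1.7071 - (1.3)·-0.9202) / (5.3) = 0.4373
  x_2 = (10 - (1)·0.4373 - (-2.3)·-0.9202) / (6.3) = 1.1819
  x_3 = (-6 - (-3.7)·0.4373 - (-1)·1.1819) / (7.7) = -0.4156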